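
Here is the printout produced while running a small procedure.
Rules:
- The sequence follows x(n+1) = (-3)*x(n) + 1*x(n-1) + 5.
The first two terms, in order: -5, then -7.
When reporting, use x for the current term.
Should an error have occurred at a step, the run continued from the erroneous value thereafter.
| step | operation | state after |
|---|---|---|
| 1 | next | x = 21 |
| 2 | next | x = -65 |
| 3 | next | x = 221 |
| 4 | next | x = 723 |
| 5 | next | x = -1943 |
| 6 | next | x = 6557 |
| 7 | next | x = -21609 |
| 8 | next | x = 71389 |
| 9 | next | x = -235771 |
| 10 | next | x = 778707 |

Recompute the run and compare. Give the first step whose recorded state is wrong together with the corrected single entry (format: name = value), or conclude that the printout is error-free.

step 4, x = -723

Recomputing the run from the initial state:
step 1: x = 21
step 2: x = -65
step 3: x = 221
step 4: x = -723
step 5: x = 2395
step 6: x = -7903
step 7: x = 26109
step 8: x = -86225
step 9: x = 284789
step 10: x = -940587
The first disagreement with the printout is at step 4, where the value should be x = -723.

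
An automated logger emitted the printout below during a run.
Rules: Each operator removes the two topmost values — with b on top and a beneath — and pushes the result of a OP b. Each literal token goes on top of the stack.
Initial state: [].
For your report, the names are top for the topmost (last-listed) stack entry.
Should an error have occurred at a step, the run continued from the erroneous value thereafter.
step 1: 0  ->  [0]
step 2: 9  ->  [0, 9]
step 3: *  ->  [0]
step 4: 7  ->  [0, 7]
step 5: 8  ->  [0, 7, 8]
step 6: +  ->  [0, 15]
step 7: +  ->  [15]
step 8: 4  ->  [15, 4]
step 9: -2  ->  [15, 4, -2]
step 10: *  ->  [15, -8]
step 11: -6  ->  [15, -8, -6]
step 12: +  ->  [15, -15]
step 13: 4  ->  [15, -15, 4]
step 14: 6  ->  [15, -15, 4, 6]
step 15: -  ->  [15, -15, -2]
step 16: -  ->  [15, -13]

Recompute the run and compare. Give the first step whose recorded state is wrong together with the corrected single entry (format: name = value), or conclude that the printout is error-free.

step 12, top = -14

Recomputing the run from the initial state:
step 1: [0]
step 2: [0, 9]
step 3: [0]
step 4: [0, 7]
step 5: [0, 7, 8]
step 6: [0, 15]
step 7: [15]
step 8: [15, 4]
step 9: [15, 4, -2]
step 10: [15, -8]
step 11: [15, -8, -6]
step 12: [15, -14]
step 13: [15, -14, 4]
step 14: [15, -14, 4, 6]
step 15: [15, -14, -2]
step 16: [15, -12]
The first disagreement with the printout is at step 12, where the value should be top = -14.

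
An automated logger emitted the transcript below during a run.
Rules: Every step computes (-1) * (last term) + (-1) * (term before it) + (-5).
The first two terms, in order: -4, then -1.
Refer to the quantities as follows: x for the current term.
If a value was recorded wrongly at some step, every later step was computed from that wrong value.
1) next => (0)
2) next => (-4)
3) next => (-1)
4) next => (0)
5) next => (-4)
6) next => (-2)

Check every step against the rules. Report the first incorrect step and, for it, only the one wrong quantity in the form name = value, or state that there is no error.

step 6, x = -1

step 1: x = -1*(-1) + (-1)*(-4) + (-5) = 0 -> agrees with the transcript
step 2: x = -1*(0) + (-1)*(-1) + (-5) = -4 -> matches
step 3: x = -1*(-4) + (-1)*(0) + (-5) = -1 -> in agreement
step 4: x = -1*(-1) + (-1)*(-4) + (-5) = 0 -> matches
step 5: x = -1*(0) + (-1)*(-1) + (-5) = -4 -> in agreement
step 6: x = -1*(-4) + (-1)*(0) + (-5) = -1 -> the transcript has a different value
Step 6 is the first one off; corrected, x = -1.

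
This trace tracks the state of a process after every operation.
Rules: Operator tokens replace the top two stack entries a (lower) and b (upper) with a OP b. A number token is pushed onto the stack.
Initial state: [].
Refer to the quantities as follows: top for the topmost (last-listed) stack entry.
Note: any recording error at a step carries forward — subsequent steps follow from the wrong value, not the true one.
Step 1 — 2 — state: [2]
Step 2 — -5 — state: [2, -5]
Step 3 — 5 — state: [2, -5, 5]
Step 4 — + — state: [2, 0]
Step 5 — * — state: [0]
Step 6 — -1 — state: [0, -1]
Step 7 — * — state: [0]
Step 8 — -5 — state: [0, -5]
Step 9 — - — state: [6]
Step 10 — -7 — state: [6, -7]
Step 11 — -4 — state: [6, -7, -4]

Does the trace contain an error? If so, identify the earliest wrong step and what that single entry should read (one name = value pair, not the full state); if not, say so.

step 9, top = 5

step 1: push 2: top = 2 -> exactly as logged
step 2: push -5: top = -5 -> agrees with the trace
step 3: push 5: top = 5 -> same as recorded
step 4: -5 + 5 = 0 -> matches
step 5: 2 * 0 = 0 -> verified
step 6: push -1: top = -1 -> verified
step 7: 0 * -1 = 0 -> matches
step 8: push -5: top = -5 -> exactly as logged
step 9: 0 - -5 = 5 -> this is not what the trace shows
First incorrect step: 9; the correct value is top = 5.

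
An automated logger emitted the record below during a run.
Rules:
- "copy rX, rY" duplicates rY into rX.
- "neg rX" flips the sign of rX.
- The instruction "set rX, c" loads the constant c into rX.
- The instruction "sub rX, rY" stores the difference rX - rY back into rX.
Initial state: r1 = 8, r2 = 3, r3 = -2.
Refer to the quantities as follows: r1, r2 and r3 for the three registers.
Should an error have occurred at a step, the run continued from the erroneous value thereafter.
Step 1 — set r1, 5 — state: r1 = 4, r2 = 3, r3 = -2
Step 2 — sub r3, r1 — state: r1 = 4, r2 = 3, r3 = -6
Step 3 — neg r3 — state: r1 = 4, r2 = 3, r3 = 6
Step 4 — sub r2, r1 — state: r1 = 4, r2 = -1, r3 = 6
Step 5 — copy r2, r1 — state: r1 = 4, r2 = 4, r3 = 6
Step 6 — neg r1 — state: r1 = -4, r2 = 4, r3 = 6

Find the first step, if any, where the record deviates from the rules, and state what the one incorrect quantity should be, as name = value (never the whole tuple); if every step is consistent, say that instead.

step 1, r1 = 5

Step 1: r1 = 5 — first mismatch against the record.
Step 1 is the first one off; corrected, r1 = 5.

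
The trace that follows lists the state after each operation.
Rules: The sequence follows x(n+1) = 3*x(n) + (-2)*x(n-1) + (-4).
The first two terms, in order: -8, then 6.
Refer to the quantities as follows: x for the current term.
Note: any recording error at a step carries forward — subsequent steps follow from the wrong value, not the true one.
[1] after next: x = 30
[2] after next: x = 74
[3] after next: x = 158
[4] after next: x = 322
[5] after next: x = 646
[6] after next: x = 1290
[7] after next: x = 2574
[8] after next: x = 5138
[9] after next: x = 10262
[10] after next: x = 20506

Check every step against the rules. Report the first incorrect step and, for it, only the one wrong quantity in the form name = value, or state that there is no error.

Recomputing the run from the initial state:
step 1: x = 30
step 2: x = 74
step 3: x = 158
step 4: x = 322
step 5: x = 646
step 6: x = 1290
step 7: x = 2574
step 8: x = 5138
step 9: x = 10262
step 10: x = 20506
This matches the trace at every step.

no error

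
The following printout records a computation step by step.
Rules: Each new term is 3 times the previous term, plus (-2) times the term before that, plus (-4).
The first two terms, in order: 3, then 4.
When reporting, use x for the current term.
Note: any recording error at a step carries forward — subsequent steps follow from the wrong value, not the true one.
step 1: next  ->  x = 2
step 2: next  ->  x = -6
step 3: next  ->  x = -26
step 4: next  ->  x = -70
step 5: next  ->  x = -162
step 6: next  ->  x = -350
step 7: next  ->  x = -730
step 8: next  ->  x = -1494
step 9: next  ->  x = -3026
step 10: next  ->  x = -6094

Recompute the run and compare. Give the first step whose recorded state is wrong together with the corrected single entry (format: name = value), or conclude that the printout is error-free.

no error

Recomputing the run from the initial state:
step 1: x = 2
step 2: x = -6
step 3: x = -26
step 4: x = -70
step 5: x = -162
step 6: x = -350
step 7: x = -730
step 8: x = -1494
step 9: x = -3026
step 10: x = -6094
This matches the printout at every step.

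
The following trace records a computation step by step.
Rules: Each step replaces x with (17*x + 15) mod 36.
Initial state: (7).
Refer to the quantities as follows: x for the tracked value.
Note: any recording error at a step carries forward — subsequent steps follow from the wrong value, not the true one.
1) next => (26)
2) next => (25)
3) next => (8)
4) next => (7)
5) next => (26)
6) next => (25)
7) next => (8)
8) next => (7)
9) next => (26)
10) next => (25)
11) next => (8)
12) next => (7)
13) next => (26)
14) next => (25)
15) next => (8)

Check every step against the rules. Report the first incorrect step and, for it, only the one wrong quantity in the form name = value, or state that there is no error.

no error

1. x = (17*7 + 15) mod 36 = 26 (no discrepancy)
2. x = (17*26 + 15) mod 36 = 25 (checks out)
3. x = (17*25 + 15) mod 36 = 8 (consistent with the trace)
4. x = (17*8 + 15) mod 36 = 7 (agrees with the trace)
5. x = (17*7 + 15) mod 36 = 26 (checks out)
6. x = (17*26 + 15) mod 36 = 25 (verified)
7. x = (17*25 + 15) mod 36 = 8 (agrees with the trace)
8. x = (17*8 + 15) mod 36 = 7 (matches)
9. x = (17*7 + 15) mod 36 = 26 (matches)
10. x = (17*26 + 15) mod 36 = 25 (in agreement)
11. x = (17*25 + 15) mod 36 = 8 (in agreement)
12. x = (17*8 + 15) mod 36 = 7 (agrees with the trace)
13. x = (17*7 + 15) mod 36 = 26 (agrees with the trace)
14. x = (17*26 + 15) mod 36 = 25 (confirmed correct)
15. x = (17*25 + 15) mod 36 = 8 (in agreement)
All entries verified; no error found.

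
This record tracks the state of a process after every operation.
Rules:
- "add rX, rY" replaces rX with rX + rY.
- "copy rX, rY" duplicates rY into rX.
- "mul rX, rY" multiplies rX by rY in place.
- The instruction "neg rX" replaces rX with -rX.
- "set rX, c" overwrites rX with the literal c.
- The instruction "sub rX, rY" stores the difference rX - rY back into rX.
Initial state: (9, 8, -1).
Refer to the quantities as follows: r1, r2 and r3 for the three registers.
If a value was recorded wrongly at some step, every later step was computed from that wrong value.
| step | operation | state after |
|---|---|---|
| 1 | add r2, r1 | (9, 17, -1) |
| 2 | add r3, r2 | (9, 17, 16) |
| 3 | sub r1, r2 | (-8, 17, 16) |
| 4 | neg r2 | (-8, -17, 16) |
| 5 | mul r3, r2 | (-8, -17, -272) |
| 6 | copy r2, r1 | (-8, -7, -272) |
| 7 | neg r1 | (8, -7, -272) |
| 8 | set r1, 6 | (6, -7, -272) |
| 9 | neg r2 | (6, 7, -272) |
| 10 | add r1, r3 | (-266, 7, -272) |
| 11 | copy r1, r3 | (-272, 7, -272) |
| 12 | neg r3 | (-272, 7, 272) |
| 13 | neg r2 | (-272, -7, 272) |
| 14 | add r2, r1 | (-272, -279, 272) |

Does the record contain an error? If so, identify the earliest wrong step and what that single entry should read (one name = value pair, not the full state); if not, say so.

Recomputing the run from the initial state:
step 1: r1 = 9, r2 = 17, r3 = -1
step 2: r1 = 9, r2 = 17, r3 = 16
step 3: r1 = -8, r2 = 17, r3 = 16
step 4: r1 = -8, r2 = -17, r3 = 16
step 5: r1 = -8, r2 = -17, r3 = -272
step 6: r1 = -8, r2 = -8, r3 = -272
step 7: r1 = 8, r2 = -8, r3 = -272
step 8: r1 = 6, r2 = -8, r3 = -272
step 9: r1 = 6, r2 = 8, r3 = -272
step 10: r1 = -266, r2 = 8, r3 = -272
step 11: r1 = -272, r2 = 8, r3 = -272
step 12: r1 = -272, r2 = 8, r3 = 272
step 13: r1 = -272, r2 = -8, r3 = 272
step 14: r1 = -272, r2 = -280, r3 = 272
The first disagreement with the record is at step 6, where the value should be r2 = -8.

step 6, r2 = -8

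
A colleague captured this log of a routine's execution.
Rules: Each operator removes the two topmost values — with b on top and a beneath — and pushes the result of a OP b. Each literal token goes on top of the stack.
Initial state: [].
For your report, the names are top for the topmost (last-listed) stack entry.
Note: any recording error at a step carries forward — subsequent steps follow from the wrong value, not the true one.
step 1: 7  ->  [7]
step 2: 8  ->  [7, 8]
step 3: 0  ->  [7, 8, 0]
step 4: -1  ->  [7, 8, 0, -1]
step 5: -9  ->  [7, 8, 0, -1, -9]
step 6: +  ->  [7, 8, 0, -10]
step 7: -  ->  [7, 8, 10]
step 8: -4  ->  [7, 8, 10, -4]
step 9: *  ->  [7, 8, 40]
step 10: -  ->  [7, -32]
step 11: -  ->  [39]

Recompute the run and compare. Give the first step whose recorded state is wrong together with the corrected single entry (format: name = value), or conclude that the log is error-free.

Recomputing the run from the initial state:
step 1: [7]
step 2: [7, 8]
step 3: [7, 8, 0]
step 4: [7, 8, 0, -1]
step 5: [7, 8, 0, -1, -9]
step 6: [7, 8, 0, -10]
step 7: [7, 8, 10]
step 8: [7, 8, 10, -4]
step 9: [7, 8, -40]
step 10: [7, 48]
step 11: [-41]
The first disagreement with the log is at step 9, where the value should be top = -40.

step 9, top = -40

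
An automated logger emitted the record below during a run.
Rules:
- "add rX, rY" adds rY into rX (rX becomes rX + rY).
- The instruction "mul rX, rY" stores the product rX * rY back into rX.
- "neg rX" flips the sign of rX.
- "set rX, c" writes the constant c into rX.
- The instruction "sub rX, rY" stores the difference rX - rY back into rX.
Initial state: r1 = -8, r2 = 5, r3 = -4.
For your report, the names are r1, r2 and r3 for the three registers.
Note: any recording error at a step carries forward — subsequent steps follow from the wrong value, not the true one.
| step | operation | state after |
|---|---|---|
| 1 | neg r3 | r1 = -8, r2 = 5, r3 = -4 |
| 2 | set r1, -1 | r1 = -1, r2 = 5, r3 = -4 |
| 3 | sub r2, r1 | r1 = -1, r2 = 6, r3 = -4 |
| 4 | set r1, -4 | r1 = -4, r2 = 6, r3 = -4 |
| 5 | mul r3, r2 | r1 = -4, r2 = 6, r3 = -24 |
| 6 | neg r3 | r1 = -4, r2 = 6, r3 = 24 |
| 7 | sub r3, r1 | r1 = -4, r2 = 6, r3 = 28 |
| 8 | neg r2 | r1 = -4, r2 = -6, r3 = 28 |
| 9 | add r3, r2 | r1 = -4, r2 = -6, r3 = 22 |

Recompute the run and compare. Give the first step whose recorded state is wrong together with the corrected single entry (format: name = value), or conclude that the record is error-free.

step 1, r3 = 4

Recomputing the run from the initial state:
step 1: r1 = -8, r2 = 5, r3 = 4
step 2: r1 = -1, r2 = 5, r3 = 4
step 3: r1 = -1, r2 = 6, r3 = 4
step 4: r1 = -4, r2 = 6, r3 = 4
step 5: r1 = -4, r2 = 6, r3 = 24
step 6: r1 = -4, r2 = 6, r3 = -24
step 7: r1 = -4, r2 = 6, r3 = -20
step 8: r1 = -4, r2 = -6, r3 = -20
step 9: r1 = -4, r2 = -6, r3 = -26
The first disagreement with the record is at step 1, where the value should be r3 = 4.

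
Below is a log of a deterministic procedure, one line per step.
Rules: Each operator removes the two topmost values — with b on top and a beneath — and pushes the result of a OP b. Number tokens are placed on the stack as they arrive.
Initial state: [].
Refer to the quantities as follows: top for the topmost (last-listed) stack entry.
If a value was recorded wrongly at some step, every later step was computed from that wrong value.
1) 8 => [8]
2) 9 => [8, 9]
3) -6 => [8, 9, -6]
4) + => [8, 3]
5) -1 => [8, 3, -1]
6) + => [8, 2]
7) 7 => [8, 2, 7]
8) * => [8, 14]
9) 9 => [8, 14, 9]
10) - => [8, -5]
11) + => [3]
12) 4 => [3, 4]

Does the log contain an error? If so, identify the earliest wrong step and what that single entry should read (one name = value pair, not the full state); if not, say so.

step 10, top = 5

Step 1: push 8: top = 8 — exactly as logged.
Step 2: push 9: top = 9 — in agreement.
Step 3: push -6: top = -6 — confirmed correct.
Step 4: 9 + -6 = 3 — same as recorded.
Step 5: push -1: top = -1 — consistent with the log.
Step 6: 3 + -1 = 2 — matches.
Step 7: push 7: top = 7 — in agreement.
Step 8: 2 * 7 = 14 — in agreement.
Step 9: push 9: top = 9 — no discrepancy.
Step 10: 14 - 9 = 5 — this is not what the log shows.
First deviation found at step 10; the corrected entry is top = 5.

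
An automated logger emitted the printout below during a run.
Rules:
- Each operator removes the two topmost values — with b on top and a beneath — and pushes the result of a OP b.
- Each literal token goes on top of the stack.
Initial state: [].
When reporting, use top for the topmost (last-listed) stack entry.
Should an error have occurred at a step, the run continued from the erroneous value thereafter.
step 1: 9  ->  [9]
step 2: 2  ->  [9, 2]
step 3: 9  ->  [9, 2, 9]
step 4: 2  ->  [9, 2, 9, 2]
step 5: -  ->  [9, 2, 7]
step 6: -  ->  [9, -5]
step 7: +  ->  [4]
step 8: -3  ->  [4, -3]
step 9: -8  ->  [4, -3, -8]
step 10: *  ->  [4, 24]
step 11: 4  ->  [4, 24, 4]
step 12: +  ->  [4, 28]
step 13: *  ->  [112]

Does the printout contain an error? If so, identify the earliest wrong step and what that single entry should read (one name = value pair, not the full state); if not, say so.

step 1: push 9: top = 9 -> agrees with the printout
step 2: push 2: top = 2 -> matches
step 3: push 9: top = 9 -> verified
step 4: push 2: top = 2 -> confirmed correct
step 5: 9 - 2 = 7 -> in agreement
step 6: 2 - 7 = -5 -> checks out
step 7: 9 + -5 = 4 -> matches
step 8: push -3: top = -3 -> consistent with the printout
step 9: push -8: top = -8 -> in agreement
step 10: -3 * -8 = 24 -> exactly as logged
step 11: push 4: top = 4 -> confirmed correct
step 12: 24 + 4 = 28 -> no discrepancy
step 13: 4 * 28 = 112 -> same as recorded
All steps check out; nothing to correct.

no error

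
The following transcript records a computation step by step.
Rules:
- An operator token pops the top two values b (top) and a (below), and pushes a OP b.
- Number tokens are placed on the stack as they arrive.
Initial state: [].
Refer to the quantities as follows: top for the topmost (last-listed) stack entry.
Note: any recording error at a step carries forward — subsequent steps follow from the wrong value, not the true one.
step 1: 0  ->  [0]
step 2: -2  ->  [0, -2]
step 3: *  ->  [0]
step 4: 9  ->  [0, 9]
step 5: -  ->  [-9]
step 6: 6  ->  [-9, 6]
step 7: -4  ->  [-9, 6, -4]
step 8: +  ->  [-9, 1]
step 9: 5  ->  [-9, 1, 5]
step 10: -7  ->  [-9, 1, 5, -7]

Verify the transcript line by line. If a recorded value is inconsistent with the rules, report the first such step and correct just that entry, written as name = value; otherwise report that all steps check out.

Step 1: push 0: top = 0 — consistent with the transcript.
Step 2: push -2: top = -2 — agrees with the transcript.
Step 3: 0 * -2 = 0 — exactly as logged.
Step 4: push 9: top = 9 — confirmed correct.
Step 5: 0 - 9 = -9 — confirmed correct.
Step 6: push 6: top = 6 — checks out.
Step 7: push -4: top = -4 — matches.
Step 8: 6 + -4 = 2 — first mismatch against the transcript.
First deviation found at step 8; the corrected entry is top = 2.

step 8, top = 2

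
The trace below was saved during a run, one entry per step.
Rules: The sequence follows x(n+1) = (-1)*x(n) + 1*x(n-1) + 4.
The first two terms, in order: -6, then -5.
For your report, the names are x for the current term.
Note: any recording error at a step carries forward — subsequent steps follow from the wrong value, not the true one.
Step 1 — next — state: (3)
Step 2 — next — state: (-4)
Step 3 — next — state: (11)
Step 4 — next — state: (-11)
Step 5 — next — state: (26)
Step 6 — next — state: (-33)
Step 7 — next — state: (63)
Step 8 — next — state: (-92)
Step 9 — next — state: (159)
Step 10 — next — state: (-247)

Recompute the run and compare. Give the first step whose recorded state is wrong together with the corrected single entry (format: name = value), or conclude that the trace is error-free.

no error

Recomputing the run from the initial state:
step 1: x = 3
step 2: x = -4
step 3: x = 11
step 4: x = -11
step 5: x = 26
step 6: x = -33
step 7: x = 63
step 8: x = -92
step 9: x = 159
step 10: x = -247
This matches the trace at every step.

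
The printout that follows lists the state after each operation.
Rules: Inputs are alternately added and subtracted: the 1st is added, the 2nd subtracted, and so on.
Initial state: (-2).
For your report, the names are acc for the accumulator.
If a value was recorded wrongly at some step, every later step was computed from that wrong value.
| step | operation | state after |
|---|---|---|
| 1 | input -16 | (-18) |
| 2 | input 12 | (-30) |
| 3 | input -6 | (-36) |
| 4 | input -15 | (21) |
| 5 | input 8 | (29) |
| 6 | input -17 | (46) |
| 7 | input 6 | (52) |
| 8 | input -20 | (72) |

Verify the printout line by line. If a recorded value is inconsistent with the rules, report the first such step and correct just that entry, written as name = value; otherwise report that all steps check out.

step 4, acc = -21

Recomputing the run from the initial state:
step 1: acc = -18
step 2: acc = -30
step 3: acc = -36
step 4: acc = -21
step 5: acc = -13
step 6: acc = 4
step 7: acc = 10
step 8: acc = 30
The first disagreement with the printout is at step 4, where the value should be acc = -21.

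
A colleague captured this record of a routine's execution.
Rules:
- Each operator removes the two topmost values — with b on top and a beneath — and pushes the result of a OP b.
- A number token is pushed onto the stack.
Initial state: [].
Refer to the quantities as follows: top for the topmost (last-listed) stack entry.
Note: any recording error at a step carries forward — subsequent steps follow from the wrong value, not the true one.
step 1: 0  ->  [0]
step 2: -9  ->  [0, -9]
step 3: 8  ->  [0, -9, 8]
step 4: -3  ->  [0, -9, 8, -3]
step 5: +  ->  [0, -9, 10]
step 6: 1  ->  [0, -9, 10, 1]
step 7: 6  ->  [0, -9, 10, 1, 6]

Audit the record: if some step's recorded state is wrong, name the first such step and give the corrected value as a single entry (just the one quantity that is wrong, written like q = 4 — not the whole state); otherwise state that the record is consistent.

Step 1: push 0: top = 0 — matches.
Step 2: push -9: top = -9 — same as recorded.
Step 3: push 8: top = 8 — no discrepancy.
Step 4: push -3: top = -3 — verified.
Step 5: 8 + -3 = 5 — first mismatch against the record.
So the first discrepancy is step 5, where the right value is top = 5.

step 5, top = 5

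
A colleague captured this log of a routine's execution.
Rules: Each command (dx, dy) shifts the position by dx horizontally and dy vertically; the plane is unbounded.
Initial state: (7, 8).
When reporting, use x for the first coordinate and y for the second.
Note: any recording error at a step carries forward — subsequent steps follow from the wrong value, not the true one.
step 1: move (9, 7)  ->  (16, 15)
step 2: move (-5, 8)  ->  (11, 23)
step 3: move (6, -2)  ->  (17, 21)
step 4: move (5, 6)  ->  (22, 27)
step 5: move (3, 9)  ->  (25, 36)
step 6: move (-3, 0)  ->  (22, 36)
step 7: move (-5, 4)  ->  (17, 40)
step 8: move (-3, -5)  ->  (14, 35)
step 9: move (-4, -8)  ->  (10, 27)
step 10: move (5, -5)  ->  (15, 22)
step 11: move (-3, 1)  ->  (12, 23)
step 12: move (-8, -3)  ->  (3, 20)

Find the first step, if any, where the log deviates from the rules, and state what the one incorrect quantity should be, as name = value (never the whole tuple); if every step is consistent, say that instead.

step 1: x = 7 + (9) = 16, y = 8 + (7) = 15 -> consistent with the log
step 2: x = 16 + (-5) = 11, y = 15 + (8) = 23 -> checks out
step 3: x = 11 + (6) = 17, y = 23 + (-2) = 21 -> in agreement
step 4: x = 17 + (5) = 22, y = 21 + (6) = 27 -> same as recorded
step 5: x = 22 + (3) = 25, y = 27 + (9) = 36 -> agrees with the log
step 6: x = 25 + (-3) = 22, y = 36 + (0) = 36 -> no discrepancy
step 7: x = 22 + (-5) = 17, y = 36 + (4) = 40 -> agrees with the log
step 8: x = 17 + (-3) = 14, y = 40 + (-5) = 35 -> exactly as logged
step 9: x = 14 + (-4) = 10, y = 35 + (-8) = 27 -> confirmed correct
step 10: x = 10 + (5) = 15, y = 27 + (-5) = 22 -> exactly as logged
step 11: x = 15 + (-3) = 12, y = 22 + (1) = 23 -> confirmed correct
step 12: x = 12 + (-8) = 4, y = 23 + (-3) = 20 -> the recorded entry deviates here
The earliest wrong entry is at step 12: it should read x = 4.

step 12, x = 4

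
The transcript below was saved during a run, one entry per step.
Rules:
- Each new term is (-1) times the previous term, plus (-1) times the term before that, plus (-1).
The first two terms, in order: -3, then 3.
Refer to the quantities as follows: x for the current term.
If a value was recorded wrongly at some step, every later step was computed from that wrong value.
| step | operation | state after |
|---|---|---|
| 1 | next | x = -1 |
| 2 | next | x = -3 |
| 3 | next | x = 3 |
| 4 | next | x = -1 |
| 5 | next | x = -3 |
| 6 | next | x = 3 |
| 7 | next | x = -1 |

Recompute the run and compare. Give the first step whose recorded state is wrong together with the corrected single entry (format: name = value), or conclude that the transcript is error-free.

Recomputing the run from the initial state:
step 1: x = -1
step 2: x = -3
step 3: x = 3
step 4: x = -1
step 5: x = -3
step 6: x = 3
step 7: x = -1
This matches the transcript at every step.

no error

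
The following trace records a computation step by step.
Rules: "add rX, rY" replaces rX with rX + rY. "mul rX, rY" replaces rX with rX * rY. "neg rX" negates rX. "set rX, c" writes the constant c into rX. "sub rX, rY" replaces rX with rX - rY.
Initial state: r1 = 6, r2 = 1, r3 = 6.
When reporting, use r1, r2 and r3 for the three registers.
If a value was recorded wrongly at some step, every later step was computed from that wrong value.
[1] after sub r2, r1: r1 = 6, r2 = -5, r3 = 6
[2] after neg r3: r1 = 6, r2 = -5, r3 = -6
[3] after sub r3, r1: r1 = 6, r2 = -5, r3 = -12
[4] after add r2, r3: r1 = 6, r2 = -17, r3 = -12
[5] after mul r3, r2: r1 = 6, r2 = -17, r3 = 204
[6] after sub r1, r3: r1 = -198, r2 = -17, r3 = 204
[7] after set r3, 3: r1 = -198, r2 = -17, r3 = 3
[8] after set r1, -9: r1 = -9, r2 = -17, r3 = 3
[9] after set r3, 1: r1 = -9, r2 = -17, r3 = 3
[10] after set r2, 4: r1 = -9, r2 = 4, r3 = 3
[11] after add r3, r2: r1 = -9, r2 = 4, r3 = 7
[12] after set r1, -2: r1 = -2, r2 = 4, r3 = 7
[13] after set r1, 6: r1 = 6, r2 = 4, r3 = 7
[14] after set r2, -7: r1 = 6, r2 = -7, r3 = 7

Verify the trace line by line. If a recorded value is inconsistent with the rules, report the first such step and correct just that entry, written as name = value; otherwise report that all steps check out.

Step 1: r2 = 1 - 6 = -5 — checks out.
Step 2: r3 = -(6) = -6 — checks out.
Step 3: r3 = -6 - 6 = -12 — no discrepancy.
Step 4: r2 = -5 + -12 = -17 — consistent with the trace.
Step 5: r3 = -12 * -17 = 204 — confirmed correct.
Step 6: r1 = 6 - 204 = -198 — same as recorded.
Step 7: r3 = 3 — in agreement.
Step 8: r1 = -9 — no discrepancy.
Step 9: r3 = 1 — the trace disagrees here.
Step 9 is the first one off; corrected, r3 = 1.

step 9, r3 = 1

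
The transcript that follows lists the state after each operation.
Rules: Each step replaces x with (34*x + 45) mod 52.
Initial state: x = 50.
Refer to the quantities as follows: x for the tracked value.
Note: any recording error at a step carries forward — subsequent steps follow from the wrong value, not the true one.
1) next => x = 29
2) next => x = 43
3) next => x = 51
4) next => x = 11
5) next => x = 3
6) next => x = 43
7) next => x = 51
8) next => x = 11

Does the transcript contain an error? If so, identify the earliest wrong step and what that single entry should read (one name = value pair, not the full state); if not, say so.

no error

Step 1: x = (34*50 + 45) mod 52 = 29 — same as recorded.
Step 2: x = (34*29 + 45) mod 52 = 43 — consistent with the transcript.
Step 3: x = (34*43 + 45) mod 52 = 51 — verified.
Step 4: x = (34*51 + 45) mod 52 = 11 — agrees with the transcript.
Step 5: x = (34*11 + 45) mod 52 = 3 — no discrepancy.
Step 6: x = (34*3 + 45) mod 52 = 43 — confirmed correct.
Step 7: x = (34*43 + 45) mod 52 = 51 — in agreement.
Step 8: x = (34*51 + 45) mod 52 = 11 — matches.
All entries verified; no error found.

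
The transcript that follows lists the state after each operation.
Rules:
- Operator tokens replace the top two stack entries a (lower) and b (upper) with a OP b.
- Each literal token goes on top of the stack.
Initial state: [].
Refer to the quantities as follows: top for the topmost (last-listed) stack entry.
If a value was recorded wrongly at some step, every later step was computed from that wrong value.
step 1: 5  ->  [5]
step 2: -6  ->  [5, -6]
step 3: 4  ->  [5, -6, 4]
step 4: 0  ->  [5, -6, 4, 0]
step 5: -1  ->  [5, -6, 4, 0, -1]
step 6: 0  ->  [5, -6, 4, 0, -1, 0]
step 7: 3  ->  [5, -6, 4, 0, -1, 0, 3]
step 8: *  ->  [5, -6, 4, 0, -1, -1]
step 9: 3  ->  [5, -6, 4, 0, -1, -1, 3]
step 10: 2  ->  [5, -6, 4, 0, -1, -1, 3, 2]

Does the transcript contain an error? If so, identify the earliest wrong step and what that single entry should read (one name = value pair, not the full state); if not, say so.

step 8, top = 0

step 1: push 5: top = 5 -> checks out
step 2: push -6: top = -6 -> no discrepancy
step 3: push 4: top = 4 -> verified
step 4: push 0: top = 0 -> confirmed correct
step 5: push -1: top = -1 -> confirmed correct
step 6: push 0: top = 0 -> no discrepancy
step 7: push 3: top = 3 -> agrees with the transcript
step 8: 0 * 3 = 0 -> a discrepancy with the transcript
That makes step 8 the first incorrect line — top = 0 is what it should show.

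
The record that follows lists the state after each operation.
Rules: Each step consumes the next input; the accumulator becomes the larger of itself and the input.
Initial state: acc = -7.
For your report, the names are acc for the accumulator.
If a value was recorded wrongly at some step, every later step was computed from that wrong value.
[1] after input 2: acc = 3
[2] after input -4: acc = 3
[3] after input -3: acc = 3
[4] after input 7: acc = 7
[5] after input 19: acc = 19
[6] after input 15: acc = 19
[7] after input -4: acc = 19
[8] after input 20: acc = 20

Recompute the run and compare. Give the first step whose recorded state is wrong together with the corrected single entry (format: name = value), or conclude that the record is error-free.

step 1, acc = 2

step 1: acc = max(-7, 2) = 2 -> first mismatch against the record
First deviation found at step 1; the corrected entry is acc = 2.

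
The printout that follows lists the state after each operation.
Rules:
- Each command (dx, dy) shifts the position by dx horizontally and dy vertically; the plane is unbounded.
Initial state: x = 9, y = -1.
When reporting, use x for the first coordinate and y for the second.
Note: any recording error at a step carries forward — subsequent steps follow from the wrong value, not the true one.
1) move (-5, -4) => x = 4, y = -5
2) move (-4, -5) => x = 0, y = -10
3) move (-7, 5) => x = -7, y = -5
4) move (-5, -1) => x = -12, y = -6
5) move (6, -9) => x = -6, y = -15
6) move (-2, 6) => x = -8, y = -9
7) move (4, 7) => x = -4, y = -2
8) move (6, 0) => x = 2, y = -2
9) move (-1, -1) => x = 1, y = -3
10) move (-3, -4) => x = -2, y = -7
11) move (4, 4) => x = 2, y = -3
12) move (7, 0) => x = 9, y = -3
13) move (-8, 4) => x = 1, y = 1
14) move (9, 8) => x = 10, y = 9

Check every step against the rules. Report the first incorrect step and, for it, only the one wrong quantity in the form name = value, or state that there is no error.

no error

Recomputing the run from the initial state:
step 1: x = 4, y = -5
step 2: x = 0, y = -10
step 3: x = -7, y = -5
step 4: x = -12, y = -6
step 5: x = -6, y = -15
step 6: x = -8, y = -9
step 7: x = -4, y = -2
step 8: x = 2, y = -2
step 9: x = 1, y = -3
step 10: x = -2, y = -7
step 11: x = 2, y = -3
step 12: x = 9, y = -3
step 13: x = 1, y = 1
step 14: x = 10, y = 9
This matches the printout at every step.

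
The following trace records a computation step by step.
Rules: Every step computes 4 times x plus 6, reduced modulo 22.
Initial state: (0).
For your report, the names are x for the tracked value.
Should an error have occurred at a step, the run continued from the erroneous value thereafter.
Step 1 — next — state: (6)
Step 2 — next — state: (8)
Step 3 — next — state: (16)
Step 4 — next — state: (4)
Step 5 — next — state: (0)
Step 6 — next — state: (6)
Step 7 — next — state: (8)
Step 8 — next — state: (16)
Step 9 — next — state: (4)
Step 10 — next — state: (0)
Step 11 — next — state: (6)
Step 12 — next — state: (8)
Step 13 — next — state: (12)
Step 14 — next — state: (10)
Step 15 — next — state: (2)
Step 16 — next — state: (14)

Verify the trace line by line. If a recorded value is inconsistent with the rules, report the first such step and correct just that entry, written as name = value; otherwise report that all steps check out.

step 1: x = (4*0 + 6) mod 22 = 6 -> matches
step 2: x = (4*6 + 6) mod 22 = 8 -> in agreement
step 3: x = (4*8 + 6) mod 22 = 16 -> same as recorded
step 4: x = (4*16 + 6) mod 22 = 4 -> no discrepancy
step 5: x = (4*4 + 6) mod 22 = 0 -> consistent with the trace
step 6: x = (4*0 + 6) mod 22 = 6 -> agrees with the trace
step 7: x = (4*6 + 6) mod 22 = 8 -> verified
step 8: x = (4*8 + 6) mod 22 = 16 -> same as recorded
step 9: x = (4*16 + 6) mod 22 = 4 -> same as recorded
step 10: x = (4*4 + 6) mod 22 = 0 -> agrees with the trace
step 11: x = (4*0 + 6) mod 22 = 6 -> no discrepancy
step 12: x = (4*6 + 6) mod 22 = 8 -> exactly as logged
step 13: x = (4*8 + 6) mod 22 = 16 -> the entry is off here
The audit stops at step 13: the recorded entry is wrong and should be x = 16.

step 13, x = 16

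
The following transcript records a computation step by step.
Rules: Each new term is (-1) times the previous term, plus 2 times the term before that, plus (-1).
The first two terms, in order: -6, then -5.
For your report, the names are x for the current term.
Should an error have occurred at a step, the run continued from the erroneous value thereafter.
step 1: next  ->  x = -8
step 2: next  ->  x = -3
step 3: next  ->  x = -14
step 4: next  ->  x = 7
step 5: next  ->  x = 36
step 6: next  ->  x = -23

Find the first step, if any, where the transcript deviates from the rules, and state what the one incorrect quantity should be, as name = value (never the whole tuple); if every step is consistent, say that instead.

step 1: x = -1*(-5) + (2)*(-6) + (-1) = -8 -> checks out
step 2: x = -1*(-8) + (2)*(-5) + (-1) = -3 -> confirmed correct
step 3: x = -1*(-3) + (2)*(-8) + (-1) = -14 -> checks out
step 4: x = -1*(-14) + (2)*(-3) + (-1) = 7 -> matches
step 5: x = -1*(7) + (2)*(-14) + (-1) = -36 -> this is not what the transcript shows
First deviation found at step 5; the corrected entry is x = -36.

step 5, x = -36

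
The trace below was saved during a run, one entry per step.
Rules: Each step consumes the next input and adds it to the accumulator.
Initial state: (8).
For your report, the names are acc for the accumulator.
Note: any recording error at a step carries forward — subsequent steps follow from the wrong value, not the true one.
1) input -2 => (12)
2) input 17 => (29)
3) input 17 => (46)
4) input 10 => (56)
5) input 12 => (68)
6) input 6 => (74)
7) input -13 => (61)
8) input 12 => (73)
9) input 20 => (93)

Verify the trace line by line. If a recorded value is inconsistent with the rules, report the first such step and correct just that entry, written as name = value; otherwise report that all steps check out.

Recomputing the run from the initial state:
step 1: acc = 6
step 2: acc = 23
step 3: acc = 40
step 4: acc = 50
step 5: acc = 62
step 6: acc = 68
step 7: acc = 55
step 8: acc = 67
step 9: acc = 87
The first disagreement with the trace is at step 1, where the value should be acc = 6.

step 1, acc = 6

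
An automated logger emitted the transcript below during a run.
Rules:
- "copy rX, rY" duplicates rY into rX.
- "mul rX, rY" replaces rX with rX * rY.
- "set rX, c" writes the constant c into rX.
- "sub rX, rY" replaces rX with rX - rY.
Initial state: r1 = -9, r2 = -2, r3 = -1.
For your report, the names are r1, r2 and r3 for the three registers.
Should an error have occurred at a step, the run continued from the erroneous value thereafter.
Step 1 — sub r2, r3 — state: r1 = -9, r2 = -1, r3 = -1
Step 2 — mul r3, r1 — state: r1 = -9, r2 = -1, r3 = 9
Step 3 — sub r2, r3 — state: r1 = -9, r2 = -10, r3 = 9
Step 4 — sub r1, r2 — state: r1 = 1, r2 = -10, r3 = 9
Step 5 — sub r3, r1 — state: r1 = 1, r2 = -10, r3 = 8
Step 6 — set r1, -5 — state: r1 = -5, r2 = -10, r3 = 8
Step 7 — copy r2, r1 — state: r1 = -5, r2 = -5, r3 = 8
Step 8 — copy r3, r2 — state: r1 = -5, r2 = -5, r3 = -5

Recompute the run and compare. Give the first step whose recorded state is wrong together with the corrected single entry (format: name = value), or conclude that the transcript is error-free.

step 1: r2 = -2 - -1 = -1 -> confirmed correct
step 2: r3 = -1 * -9 = 9 -> agrees with the transcript
step 3: r2 = -1 - 9 = -10 -> in agreement
step 4: r1 = -9 - -10 = 1 -> no discrepancy
step 5: r3 = 9 - 1 = 8 -> in agreement
step 6: r1 = -5 -> matches
step 7: r2 = -5 -> exactly as logged
step 8: r3 = -5 -> agrees with the transcript
The recomputation confirms every line.

no error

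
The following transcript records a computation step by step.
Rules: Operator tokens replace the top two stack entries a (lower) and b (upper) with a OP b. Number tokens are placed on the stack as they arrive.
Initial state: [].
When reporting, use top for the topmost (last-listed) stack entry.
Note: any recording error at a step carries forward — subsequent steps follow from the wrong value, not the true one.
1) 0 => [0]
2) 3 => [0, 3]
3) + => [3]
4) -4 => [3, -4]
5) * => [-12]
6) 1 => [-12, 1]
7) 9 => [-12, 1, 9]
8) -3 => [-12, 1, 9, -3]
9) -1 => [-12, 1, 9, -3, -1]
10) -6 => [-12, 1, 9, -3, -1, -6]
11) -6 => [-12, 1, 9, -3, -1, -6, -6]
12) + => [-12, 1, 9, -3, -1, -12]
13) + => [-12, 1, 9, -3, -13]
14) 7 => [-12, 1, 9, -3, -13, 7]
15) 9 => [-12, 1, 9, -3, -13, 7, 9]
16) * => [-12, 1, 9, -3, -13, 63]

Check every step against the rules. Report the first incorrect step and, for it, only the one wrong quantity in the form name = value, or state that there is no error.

1. push 0: top = 0 (exactly as logged)
2. push 3: top = 3 (agrees with the transcript)
3. 0 + 3 = 3 (confirmed correct)
4. push -4: top = -4 (matches)
5. 3 * -4 = -12 (same as recorded)
6. push 1: top = 1 (exactly as logged)
7. push 9: top = 9 (matches)
8. push -3: top = -3 (consistent with the transcript)
9. push -1: top = -1 (consistent with the transcript)
10. push -6: top = -6 (in agreement)
11. push -6: top = -6 (verified)
12. -6 + -6 = -12 (matches)
13. -1 + -12 = -13 (matches)
14. push 7: top = 7 (confirmed correct)
15. push 9: top = 9 (confirmed correct)
16. 7 * 9 = 63 (exactly as logged)
All steps check out; nothing to correct.

no error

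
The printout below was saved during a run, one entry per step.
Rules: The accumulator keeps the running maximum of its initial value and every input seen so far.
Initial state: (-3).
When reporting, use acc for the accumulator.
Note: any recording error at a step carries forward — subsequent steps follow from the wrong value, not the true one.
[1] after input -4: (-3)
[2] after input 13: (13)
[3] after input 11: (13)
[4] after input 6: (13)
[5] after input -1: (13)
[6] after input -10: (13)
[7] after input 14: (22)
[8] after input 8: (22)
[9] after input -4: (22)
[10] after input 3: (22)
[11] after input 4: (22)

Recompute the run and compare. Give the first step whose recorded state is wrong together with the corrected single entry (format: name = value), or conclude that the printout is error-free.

step 7, acc = 14

Step 1: acc = max(-3, -4) = -3 — agrees with the printout.
Step 2: acc = max(-3, 13) = 13 — exactly as logged.
Step 3: acc = max(13, 11) = 13 — agrees with the printout.
Step 4: acc = max(13, 6) = 13 — confirmed correct.
Step 5: acc = max(13, -1) = 13 — confirmed correct.
Step 6: acc = max(13, -10) = 13 — same as recorded.
Step 7: acc = max(13, 14) = 14 — the entry is off here.
The audit stops at step 7: the recorded entry is wrong and should be acc = 14.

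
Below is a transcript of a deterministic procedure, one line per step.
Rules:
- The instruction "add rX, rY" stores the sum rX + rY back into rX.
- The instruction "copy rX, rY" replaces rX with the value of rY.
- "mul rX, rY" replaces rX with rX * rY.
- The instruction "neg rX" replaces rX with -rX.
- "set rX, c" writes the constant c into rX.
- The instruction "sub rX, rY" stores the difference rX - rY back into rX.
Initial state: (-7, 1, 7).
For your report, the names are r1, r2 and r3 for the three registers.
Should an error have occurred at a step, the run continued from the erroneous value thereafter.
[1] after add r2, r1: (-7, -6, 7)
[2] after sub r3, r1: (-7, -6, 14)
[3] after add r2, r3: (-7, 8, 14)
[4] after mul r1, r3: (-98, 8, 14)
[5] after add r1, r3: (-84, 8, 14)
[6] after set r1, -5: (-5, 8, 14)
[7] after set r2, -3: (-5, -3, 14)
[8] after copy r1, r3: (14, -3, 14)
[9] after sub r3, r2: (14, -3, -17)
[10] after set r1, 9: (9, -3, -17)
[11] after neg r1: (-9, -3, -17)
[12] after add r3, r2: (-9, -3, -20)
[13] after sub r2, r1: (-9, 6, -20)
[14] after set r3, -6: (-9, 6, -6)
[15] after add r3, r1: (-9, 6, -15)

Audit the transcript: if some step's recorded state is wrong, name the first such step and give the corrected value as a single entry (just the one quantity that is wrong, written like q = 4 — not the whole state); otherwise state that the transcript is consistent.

step 9, r3 = 17

Recomputing the run from the initial state:
step 1: r1 = -7, r2 = -6, r3 = 7
step 2: r1 = -7, r2 = -6, r3 = 14
step 3: r1 = -7, r2 = 8, r3 = 14
step 4: r1 = -98, r2 = 8, r3 = 14
step 5: r1 = -84, r2 = 8, r3 = 14
step 6: r1 = -5, r2 = 8, r3 = 14
step 7: r1 = -5, r2 = -3, r3 = 14
step 8: r1 = 14, r2 = -3, r3 = 14
step 9: r1 = 14, r2 = -3, r3 = 17
step 10: r1 = 9, r2 = -3, r3 = 17
step 11: r1 = -9, r2 = -3, r3 = 17
step 12: r1 = -9, r2 = -3, r3 = 14
step 13: r1 = -9, r2 = 6, r3 = 14
step 14: r1 = -9, r2 = 6, r3 = -6
step 15: r1 = -9, r2 = 6, r3 = -15
The first disagreement with the transcript is at step 9, where the value should be r3 = 17.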